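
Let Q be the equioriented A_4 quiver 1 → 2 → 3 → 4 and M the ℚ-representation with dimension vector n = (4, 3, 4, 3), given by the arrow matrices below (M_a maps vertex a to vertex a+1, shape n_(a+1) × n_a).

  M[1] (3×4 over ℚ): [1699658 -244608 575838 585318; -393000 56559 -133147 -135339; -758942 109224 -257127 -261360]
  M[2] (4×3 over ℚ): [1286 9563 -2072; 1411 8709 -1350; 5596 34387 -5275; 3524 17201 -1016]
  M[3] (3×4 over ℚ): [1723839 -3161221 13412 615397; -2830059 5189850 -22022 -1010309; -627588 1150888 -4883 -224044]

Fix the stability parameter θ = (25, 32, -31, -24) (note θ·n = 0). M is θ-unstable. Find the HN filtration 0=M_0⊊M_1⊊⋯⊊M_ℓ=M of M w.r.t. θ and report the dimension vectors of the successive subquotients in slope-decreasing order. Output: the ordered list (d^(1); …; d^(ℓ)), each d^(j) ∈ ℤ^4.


Via rank(M_{q-1}∘⋯∘M_p): M ≅ I[1,1], I[1,3], I[1,4]^2, I[3,4].
μ_θ-semistable layers: μ^(1)=25; μ^(2)=26/3; μ^(3)=1/2; μ^(4)=-24; μ^(5)=-31

((1, 0, 0, 0); (1, 1, 1, 0); (2, 2, 2, 2); (0, 0, 0, 1); (0, 0, 1, 0))


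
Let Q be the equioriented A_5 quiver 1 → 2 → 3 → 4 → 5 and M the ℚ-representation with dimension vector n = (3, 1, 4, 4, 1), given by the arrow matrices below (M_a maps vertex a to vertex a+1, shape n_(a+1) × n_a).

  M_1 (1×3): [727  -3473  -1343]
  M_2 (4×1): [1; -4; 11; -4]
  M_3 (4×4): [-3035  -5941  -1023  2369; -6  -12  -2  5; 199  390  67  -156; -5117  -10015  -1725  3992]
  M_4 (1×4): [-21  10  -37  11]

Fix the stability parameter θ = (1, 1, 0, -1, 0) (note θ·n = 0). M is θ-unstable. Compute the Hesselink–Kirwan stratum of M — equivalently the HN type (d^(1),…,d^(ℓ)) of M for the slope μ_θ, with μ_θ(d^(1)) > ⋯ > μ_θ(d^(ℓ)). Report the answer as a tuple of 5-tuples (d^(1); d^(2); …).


Barcode: M ≅ I[1,1]^2, I[1,3], I[3,4]^2, I[3,5], I[4,4]. HN layers by μ_θ (5 steps, strictly decreasing):
  μ^(1)=1; μ^(2)=2/3; μ^(3)=0; μ^(4)=-1/2; μ^(5)=-1

((2, 0, 0, 0, 0); (1, 1, 1, 0, 0); (0, 0, 0, 0, 1); (0, 0, 3, 3, 0); (0, 0, 0, 1, 0))


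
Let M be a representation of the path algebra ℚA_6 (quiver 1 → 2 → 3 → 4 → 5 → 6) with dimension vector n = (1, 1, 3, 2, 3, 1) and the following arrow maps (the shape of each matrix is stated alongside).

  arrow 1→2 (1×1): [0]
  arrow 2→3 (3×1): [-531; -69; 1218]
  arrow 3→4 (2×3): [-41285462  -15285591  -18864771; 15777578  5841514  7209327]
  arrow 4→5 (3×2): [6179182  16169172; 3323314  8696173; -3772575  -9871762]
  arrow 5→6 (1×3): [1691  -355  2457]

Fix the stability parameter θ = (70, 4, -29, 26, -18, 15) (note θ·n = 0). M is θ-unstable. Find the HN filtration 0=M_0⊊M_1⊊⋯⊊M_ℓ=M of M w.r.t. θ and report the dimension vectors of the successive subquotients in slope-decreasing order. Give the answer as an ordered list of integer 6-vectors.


Via rank(M_{q-1}∘⋯∘M_p): M ≅ I[1,1], I[2,6], I[3,3], I[3,5], I[5,5].
μ_θ-semistable layers: μ^(1)=70; μ^(2)=15; μ^(3)=4; μ^(4)=-25/2; μ^(5)=-18; μ^(6)=-29

((1, 0, 0, 0, 0, 0); (0, 0, 0, 0, 0, 1); (0, 0, 0, 2, 2, 0); (0, 1, 1, 0, 0, 0); (0, 0, 0, 0, 1, 0); (0, 0, 2, 0, 0, 0))


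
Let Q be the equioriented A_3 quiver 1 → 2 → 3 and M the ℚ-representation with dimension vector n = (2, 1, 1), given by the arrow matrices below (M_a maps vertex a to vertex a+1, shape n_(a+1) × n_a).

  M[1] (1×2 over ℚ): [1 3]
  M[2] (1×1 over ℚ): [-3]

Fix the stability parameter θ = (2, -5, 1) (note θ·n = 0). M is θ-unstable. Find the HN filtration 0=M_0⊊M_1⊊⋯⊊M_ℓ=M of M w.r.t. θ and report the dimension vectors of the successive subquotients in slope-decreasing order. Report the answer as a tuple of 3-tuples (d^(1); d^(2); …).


Via rank(M_{q-1}∘⋯∘M_p): M ≅ I[1,1], I[1,3].
μ_θ-semistable layers: μ^(1)=2; μ^(2)=1; μ^(3)=-3/2

((1, 0, 0); (0, 0, 1); (1, 1, 0))


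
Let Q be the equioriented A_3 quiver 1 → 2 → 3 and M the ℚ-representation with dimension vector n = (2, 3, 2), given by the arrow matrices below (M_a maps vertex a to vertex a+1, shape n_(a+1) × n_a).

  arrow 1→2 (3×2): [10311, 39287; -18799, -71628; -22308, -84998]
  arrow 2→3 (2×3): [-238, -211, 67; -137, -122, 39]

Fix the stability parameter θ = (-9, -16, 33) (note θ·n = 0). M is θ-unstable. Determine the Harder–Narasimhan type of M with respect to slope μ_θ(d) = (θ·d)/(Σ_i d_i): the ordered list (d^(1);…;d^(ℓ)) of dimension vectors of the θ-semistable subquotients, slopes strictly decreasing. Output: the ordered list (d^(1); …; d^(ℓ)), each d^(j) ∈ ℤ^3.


Via rank(M_{q-1}∘⋯∘M_p): M ≅ I[1,3]^2, I[2,2].
μ_θ-semistable layers: μ^(1)=33; μ^(2)=-25/2; μ^(3)=-16

((0, 0, 2); (2, 2, 0); (0, 1, 0))


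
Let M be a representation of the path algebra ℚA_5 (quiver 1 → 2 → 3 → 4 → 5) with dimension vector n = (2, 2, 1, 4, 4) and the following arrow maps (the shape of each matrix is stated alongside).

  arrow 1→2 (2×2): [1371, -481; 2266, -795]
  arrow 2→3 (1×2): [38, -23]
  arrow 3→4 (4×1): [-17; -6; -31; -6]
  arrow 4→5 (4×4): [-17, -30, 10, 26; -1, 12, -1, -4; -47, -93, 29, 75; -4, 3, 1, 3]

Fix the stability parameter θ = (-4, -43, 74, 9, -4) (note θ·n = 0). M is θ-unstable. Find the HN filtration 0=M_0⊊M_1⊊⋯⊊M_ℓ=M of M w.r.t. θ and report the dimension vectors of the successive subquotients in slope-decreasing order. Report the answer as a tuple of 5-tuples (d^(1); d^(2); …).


Interval decomposition of M: I[1,2], I[1,5], I[4,4], I[4,5]^2, I[5,5].
HN type (ℓ=5): μ^(1)=79/3; μ^(2)=9; μ^(3)=5/2; μ^(4)=-4; μ^(5)=-47/2

((0, 0, 1, 1, 1); (0, 0, 0, 1, 0); (0, 0, 0, 2, 2); (0, 0, 0, 0, 1); (2, 2, 0, 0, 0))


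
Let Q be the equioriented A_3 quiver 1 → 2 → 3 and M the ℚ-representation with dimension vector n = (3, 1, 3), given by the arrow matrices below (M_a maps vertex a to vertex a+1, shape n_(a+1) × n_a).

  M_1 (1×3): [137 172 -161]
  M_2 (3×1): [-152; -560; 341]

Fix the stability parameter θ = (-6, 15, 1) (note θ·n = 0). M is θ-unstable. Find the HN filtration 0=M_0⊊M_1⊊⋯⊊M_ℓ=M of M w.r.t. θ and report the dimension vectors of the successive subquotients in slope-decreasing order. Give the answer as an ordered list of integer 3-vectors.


Interval decomposition of M: I[1,1]^2, I[1,3], I[3,3]^2.
HN type (ℓ=3): μ^(1)=8; μ^(2)=1; μ^(3)=-6

((0, 1, 1); (0, 0, 2); (3, 0, 0))


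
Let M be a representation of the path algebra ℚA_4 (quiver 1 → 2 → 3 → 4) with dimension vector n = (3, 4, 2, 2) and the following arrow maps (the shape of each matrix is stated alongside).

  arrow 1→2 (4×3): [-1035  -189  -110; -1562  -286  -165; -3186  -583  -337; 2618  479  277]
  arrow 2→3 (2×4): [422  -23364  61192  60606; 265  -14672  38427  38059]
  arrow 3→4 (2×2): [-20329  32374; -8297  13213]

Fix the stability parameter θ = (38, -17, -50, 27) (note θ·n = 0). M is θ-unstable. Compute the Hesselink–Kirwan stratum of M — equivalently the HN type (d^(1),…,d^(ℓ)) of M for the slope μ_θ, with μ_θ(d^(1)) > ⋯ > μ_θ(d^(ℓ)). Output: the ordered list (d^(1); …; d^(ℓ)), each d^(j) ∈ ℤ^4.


Interval decomposition of M: I[1,2], I[1,4]^2, I[2,2].
HN type (ℓ=4): μ^(1)=27; μ^(2)=21/2; μ^(3)=-29/3; μ^(4)=-17

((0, 0, 0, 2); (1, 1, 0, 0); (2, 2, 2, 0); (0, 1, 0, 0))


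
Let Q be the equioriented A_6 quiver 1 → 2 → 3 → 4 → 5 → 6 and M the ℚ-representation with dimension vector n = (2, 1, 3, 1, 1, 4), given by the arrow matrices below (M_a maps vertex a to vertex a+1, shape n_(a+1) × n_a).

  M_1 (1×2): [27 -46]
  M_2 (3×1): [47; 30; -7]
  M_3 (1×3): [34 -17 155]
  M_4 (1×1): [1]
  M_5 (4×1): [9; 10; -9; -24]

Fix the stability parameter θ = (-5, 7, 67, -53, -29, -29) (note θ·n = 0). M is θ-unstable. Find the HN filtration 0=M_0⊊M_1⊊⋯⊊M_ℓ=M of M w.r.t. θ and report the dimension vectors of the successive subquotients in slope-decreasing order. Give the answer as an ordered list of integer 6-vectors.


Interval decomposition of M: I[1,1], I[1,6], I[3,3]^2, I[6,6]^3.
HN type (ℓ=4): μ^(1)=67; μ^(2)=-5; μ^(3)=-7; μ^(4)=-29

((0, 0, 2, 0, 0, 0); (1, 0, 0, 0, 0, 0); (1, 1, 1, 1, 1, 1); (0, 0, 0, 0, 0, 3))


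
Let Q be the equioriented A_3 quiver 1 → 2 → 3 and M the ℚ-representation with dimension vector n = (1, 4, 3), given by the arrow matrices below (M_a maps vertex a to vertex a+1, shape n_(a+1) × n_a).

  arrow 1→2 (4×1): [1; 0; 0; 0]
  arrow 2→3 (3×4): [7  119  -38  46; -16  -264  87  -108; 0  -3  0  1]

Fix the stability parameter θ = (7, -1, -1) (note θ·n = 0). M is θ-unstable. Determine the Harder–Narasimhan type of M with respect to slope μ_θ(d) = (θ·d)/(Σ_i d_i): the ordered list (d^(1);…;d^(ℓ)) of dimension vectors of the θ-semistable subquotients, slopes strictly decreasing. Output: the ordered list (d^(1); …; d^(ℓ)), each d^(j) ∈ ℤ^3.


Barcode: M ≅ I[1,3], I[2,2], I[2,3]^2. HN layers by μ_θ (2 steps, strictly decreasing):
  μ^(1)=5/3; μ^(2)=-1

((1, 1, 1); (0, 3, 2))


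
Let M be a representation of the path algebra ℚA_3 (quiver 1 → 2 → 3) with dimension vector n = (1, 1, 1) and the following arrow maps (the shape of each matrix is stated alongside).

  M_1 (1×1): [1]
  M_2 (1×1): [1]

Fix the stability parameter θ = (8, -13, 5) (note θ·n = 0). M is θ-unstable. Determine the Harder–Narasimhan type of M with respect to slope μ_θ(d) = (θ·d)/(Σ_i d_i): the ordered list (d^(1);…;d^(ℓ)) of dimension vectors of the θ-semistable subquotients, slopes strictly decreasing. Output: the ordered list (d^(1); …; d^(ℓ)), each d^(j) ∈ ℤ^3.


Via rank(M_{q-1}∘⋯∘M_p): M ≅ I[1,3].
μ_θ-semistable layers: μ^(1)=5; μ^(2)=-5/2

((0, 0, 1); (1, 1, 0))


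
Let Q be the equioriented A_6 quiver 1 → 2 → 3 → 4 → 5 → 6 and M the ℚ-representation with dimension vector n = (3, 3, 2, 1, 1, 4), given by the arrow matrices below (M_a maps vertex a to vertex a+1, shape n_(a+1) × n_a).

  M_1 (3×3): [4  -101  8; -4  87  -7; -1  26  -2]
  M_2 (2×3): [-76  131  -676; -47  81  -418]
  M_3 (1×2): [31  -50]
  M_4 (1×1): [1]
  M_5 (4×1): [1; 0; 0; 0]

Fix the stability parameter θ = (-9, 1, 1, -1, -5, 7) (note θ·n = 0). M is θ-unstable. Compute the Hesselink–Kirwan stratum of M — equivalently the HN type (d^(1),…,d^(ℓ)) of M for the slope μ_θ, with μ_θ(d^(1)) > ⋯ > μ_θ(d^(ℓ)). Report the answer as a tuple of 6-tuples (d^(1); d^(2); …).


Via rank(M_{q-1}∘⋯∘M_p): M ≅ I[1,2], I[1,3], I[1,6], I[6,6]^3.
μ_θ-semistable layers: μ^(1)=7; μ^(2)=1; μ^(3)=-1; μ^(4)=-9

((0, 0, 0, 0, 0, 4); (0, 2, 1, 0, 0, 0); (0, 1, 1, 1, 1, 0); (3, 0, 0, 0, 0, 0))


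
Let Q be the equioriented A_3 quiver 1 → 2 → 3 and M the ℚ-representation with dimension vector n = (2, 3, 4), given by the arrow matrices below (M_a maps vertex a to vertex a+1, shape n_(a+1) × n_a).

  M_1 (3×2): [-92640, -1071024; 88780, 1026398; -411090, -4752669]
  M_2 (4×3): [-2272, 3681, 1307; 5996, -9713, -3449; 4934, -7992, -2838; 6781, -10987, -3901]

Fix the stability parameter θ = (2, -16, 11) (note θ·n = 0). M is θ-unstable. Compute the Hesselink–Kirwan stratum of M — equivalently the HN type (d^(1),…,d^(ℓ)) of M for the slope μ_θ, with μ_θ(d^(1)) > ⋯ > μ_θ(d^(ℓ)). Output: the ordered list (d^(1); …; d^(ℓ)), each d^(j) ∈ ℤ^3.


Interval decomposition of M: I[1,1], I[1,3], I[2,3]^2, I[3,3].
HN type (ℓ=4): μ^(1)=11; μ^(2)=2; μ^(3)=-7; μ^(4)=-16

((0, 0, 4); (1, 0, 0); (1, 1, 0); (0, 2, 0))


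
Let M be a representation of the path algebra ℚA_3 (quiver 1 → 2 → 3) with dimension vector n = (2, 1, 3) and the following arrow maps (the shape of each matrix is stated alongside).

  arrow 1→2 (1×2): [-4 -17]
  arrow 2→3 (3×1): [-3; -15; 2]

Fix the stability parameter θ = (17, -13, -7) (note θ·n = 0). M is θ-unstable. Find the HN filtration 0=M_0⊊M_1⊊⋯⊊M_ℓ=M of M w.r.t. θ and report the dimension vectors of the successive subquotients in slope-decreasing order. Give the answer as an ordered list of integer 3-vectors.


Via rank(M_{q-1}∘⋯∘M_p): M ≅ I[1,1], I[1,3], I[3,3]^2.
μ_θ-semistable layers: μ^(1)=17; μ^(2)=-1; μ^(3)=-7

((1, 0, 0); (1, 1, 1); (0, 0, 2))


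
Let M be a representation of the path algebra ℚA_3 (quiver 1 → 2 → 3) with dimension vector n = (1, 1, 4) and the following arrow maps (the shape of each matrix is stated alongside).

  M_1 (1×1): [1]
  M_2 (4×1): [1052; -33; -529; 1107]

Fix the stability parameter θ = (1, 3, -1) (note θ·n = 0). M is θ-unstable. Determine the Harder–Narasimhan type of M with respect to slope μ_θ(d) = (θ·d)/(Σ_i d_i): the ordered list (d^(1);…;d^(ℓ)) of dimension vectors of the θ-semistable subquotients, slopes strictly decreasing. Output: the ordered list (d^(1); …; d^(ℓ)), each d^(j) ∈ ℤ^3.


Via rank(M_{q-1}∘⋯∘M_p): M ≅ I[1,3], I[3,3]^3.
μ_θ-semistable layers: μ^(1)=1; μ^(2)=-1

((1, 1, 1); (0, 0, 3))


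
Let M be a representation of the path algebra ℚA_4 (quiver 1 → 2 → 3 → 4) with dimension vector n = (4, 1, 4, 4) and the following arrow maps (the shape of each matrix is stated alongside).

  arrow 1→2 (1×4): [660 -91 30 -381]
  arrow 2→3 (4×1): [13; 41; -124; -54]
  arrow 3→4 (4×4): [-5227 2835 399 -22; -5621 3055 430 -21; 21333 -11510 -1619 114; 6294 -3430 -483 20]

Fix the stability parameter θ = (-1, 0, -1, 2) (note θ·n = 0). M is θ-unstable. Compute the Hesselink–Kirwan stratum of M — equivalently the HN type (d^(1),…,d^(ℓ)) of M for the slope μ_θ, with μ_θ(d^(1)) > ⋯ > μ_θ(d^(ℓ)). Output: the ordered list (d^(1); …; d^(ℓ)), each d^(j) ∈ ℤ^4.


Barcode: M ≅ I[1,1]^3, I[1,4], I[3,4]^3. HN layers by μ_θ (3 steps, strictly decreasing):
  μ^(1)=2; μ^(2)=-1/2; μ^(3)=-1

((0, 0, 0, 4); (0, 1, 1, 0); (4, 0, 3, 0))


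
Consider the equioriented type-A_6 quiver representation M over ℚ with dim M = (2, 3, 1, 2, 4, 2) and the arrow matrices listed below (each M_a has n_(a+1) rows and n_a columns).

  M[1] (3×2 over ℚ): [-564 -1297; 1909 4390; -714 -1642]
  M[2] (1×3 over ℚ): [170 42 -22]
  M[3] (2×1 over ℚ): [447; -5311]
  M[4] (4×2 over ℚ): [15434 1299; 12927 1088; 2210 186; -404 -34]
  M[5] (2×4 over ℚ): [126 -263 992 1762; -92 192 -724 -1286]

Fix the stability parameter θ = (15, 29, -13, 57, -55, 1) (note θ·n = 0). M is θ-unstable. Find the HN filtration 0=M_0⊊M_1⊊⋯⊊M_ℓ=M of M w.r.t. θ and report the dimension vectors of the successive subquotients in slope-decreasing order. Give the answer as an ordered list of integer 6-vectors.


Interval decomposition of M: I[1,2], I[1,6], I[2,2], I[4,5], I[5,5], I[5,6].
HN type (ℓ=5): μ^(1)=29; μ^(2)=15; μ^(3)=17/3; μ^(4)=1; μ^(5)=-55

((0, 2, 0, 0, 0, 0); (1, 0, 0, 0, 0, 0); (1, 1, 1, 1, 1, 1); (0, 0, 0, 1, 1, 1); (0, 0, 0, 0, 2, 0))


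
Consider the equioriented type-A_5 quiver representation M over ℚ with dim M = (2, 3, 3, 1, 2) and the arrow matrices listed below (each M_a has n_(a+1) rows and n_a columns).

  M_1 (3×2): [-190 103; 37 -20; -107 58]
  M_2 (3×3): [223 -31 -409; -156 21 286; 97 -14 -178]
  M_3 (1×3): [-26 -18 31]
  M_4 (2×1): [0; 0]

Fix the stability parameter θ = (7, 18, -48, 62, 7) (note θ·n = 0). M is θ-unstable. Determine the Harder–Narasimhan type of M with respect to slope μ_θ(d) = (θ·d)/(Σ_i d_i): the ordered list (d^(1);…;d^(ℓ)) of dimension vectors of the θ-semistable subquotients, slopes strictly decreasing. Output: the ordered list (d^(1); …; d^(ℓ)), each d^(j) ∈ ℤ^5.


Via rank(M_{q-1}∘⋯∘M_p): M ≅ I[1,3], I[1,4], I[2,3], I[5,5]^2.
μ_θ-semistable layers: μ^(1)=62; μ^(2)=7; μ^(3)=-23/3; μ^(4)=-15

((0, 0, 0, 1, 0); (0, 0, 0, 0, 2); (2, 2, 2, 0, 0); (0, 1, 1, 0, 0))


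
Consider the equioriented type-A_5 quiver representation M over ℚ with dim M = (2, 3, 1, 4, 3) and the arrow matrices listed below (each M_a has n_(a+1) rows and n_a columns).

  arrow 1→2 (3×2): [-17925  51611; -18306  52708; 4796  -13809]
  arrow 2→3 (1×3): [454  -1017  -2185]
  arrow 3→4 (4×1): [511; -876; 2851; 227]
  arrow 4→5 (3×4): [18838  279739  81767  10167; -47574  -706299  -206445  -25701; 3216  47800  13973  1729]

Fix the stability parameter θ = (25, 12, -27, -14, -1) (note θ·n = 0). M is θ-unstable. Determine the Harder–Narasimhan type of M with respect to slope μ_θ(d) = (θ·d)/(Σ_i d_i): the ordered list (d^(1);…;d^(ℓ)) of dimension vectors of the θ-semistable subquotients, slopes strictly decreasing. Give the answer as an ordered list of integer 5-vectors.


Via rank(M_{q-1}∘⋯∘M_p): M ≅ I[1,2], I[1,5], I[2,2], I[4,4]^2, I[4,5], I[5,5].
μ_θ-semistable layers: μ^(1)=37/2; μ^(2)=12; μ^(3)=-1; μ^(4)=-14

((1, 1, 0, 0, 0); (0, 1, 0, 0, 0); (1, 1, 1, 1, 3); (0, 0, 0, 3, 0))


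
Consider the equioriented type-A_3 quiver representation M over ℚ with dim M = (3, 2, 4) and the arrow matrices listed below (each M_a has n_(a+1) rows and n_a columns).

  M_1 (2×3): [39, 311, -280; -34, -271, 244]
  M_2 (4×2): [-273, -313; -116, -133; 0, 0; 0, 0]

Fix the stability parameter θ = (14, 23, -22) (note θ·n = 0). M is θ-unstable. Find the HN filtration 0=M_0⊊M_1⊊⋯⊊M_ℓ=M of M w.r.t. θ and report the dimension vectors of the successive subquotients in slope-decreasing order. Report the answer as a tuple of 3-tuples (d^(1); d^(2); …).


Via rank(M_{q-1}∘⋯∘M_p): M ≅ I[1,1], I[1,3]^2, I[3,3]^2.
μ_θ-semistable layers: μ^(1)=14; μ^(2)=5; μ^(3)=-22

((1, 0, 0); (2, 2, 2); (0, 0, 2))


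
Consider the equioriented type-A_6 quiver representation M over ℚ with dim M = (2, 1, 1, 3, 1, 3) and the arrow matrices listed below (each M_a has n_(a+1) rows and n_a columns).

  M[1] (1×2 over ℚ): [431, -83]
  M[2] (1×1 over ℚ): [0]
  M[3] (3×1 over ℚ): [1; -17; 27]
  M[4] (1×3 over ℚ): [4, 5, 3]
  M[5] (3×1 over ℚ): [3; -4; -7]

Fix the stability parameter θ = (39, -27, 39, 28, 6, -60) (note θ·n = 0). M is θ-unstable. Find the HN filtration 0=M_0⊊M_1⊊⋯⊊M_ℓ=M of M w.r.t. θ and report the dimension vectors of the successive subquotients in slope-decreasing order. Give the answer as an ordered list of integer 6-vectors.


Interval decomposition of M: I[1,1], I[1,2], I[3,4], I[4,4], I[4,6], I[6,6]^2.
HN type (ℓ=6): μ^(1)=39; μ^(2)=67/2; μ^(3)=28; μ^(4)=6; μ^(5)=-26/3; μ^(6)=-60

((1, 0, 0, 0, 0, 0); (0, 0, 1, 1, 0, 0); (0, 0, 0, 1, 0, 0); (1, 1, 0, 0, 0, 0); (0, 0, 0, 1, 1, 1); (0, 0, 0, 0, 0, 2))


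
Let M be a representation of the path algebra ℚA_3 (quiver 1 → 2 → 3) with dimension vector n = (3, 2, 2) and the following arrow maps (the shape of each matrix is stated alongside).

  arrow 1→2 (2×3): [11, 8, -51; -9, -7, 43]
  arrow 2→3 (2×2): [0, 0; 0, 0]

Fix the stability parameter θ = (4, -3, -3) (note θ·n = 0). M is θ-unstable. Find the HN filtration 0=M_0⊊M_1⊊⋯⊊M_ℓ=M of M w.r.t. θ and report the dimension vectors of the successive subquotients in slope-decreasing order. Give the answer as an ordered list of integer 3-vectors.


Via rank(M_{q-1}∘⋯∘M_p): M ≅ I[1,1], I[1,2]^2, I[3,3]^2.
μ_θ-semistable layers: μ^(1)=4; μ^(2)=1/2; μ^(3)=-3

((1, 0, 0); (2, 2, 0); (0, 0, 2))


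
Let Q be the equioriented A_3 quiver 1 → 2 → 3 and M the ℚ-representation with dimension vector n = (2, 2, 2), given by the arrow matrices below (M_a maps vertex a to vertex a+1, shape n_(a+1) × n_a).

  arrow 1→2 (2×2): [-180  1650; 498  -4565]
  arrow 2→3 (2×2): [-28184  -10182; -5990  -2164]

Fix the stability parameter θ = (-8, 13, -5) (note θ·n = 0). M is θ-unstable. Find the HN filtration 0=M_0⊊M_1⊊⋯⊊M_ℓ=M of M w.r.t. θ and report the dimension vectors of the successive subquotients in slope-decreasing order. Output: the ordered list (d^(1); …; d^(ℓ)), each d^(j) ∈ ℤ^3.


Interval decomposition of M: I[1,1], I[1,3], I[2,3].
HN type (ℓ=2): μ^(1)=4; μ^(2)=-8

((0, 2, 2); (2, 0, 0))


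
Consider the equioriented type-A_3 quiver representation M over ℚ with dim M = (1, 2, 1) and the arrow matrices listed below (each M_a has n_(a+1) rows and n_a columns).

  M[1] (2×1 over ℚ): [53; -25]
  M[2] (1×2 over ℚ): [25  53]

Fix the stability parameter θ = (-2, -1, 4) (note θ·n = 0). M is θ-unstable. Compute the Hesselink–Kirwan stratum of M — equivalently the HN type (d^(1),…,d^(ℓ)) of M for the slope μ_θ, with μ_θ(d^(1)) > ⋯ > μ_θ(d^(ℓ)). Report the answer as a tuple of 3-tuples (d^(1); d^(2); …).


Via rank(M_{q-1}∘⋯∘M_p): M ≅ I[1,2], I[2,3].
μ_θ-semistable layers: μ^(1)=4; μ^(2)=-1; μ^(3)=-2

((0, 0, 1); (0, 2, 0); (1, 0, 0))


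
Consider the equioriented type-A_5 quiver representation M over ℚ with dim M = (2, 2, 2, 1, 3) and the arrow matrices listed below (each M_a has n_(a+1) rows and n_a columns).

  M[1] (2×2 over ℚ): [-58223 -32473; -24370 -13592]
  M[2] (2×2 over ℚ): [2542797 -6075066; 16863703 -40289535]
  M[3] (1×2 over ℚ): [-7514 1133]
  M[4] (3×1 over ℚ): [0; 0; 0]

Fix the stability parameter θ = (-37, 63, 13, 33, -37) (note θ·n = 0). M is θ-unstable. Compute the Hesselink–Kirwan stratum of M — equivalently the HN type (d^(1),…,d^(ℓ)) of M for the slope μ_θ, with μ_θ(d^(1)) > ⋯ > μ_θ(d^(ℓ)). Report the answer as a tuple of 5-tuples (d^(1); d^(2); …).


Via rank(M_{q-1}∘⋯∘M_p): M ≅ I[1,3], I[1,4], I[5,5]^3.
μ_θ-semistable layers: μ^(1)=38; μ^(2)=109/3; μ^(3)=-37

((0, 1, 1, 0, 0); (0, 1, 1, 1, 0); (2, 0, 0, 0, 3))


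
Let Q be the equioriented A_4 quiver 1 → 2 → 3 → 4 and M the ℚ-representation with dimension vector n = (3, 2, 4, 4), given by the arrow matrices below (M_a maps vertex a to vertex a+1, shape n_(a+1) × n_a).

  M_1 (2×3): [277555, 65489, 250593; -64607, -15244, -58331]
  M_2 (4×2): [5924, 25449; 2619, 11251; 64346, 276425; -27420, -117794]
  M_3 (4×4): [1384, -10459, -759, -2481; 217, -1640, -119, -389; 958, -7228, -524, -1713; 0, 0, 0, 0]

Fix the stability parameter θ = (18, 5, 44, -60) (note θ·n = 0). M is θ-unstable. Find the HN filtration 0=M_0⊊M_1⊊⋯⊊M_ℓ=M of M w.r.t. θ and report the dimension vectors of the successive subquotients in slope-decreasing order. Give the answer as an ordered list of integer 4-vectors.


Interval decomposition of M: I[1,1], I[1,3], I[1,4], I[3,4]^2, I[4,4].
HN type (ℓ=6): μ^(1)=44; μ^(2)=18; μ^(3)=23/2; μ^(4)=7/4; μ^(5)=-8; μ^(6)=-60

((0, 0, 1, 0); (1, 0, 0, 0); (1, 1, 0, 0); (1, 1, 1, 1); (0, 0, 2, 2); (0, 0, 0, 1))


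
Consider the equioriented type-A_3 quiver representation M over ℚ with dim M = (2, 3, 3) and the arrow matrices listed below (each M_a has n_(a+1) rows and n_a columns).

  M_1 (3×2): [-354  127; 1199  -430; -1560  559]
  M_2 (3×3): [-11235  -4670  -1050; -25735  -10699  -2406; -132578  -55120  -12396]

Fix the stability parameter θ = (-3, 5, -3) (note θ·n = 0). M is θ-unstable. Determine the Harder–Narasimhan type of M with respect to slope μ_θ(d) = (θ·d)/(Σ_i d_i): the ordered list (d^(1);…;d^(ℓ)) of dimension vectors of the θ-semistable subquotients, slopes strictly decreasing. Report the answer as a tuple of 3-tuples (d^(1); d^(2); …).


Interval decomposition of M: I[1,3]^2, I[2,2], I[3,3].
HN type (ℓ=3): μ^(1)=5; μ^(2)=1; μ^(3)=-3

((0, 1, 0); (0, 2, 2); (2, 0, 1))


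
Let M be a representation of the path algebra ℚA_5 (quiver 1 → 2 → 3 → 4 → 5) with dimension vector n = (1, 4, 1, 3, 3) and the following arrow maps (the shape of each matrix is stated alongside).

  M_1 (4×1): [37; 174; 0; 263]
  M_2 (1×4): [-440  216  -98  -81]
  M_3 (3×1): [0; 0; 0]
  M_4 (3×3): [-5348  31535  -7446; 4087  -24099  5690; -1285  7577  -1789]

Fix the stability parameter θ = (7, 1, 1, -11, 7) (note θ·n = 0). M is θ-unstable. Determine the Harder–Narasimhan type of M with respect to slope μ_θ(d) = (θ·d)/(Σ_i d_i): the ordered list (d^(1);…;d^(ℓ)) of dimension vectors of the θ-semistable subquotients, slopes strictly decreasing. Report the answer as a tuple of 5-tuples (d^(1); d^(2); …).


Via rank(M_{q-1}∘⋯∘M_p): M ≅ I[1,3], I[2,2]^3, I[4,5]^3.
μ_θ-semistable layers: μ^(1)=7; μ^(2)=3; μ^(3)=1; μ^(4)=-11

((0, 0, 0, 0, 3); (1, 1, 1, 0, 0); (0, 3, 0, 0, 0); (0, 0, 0, 3, 0))


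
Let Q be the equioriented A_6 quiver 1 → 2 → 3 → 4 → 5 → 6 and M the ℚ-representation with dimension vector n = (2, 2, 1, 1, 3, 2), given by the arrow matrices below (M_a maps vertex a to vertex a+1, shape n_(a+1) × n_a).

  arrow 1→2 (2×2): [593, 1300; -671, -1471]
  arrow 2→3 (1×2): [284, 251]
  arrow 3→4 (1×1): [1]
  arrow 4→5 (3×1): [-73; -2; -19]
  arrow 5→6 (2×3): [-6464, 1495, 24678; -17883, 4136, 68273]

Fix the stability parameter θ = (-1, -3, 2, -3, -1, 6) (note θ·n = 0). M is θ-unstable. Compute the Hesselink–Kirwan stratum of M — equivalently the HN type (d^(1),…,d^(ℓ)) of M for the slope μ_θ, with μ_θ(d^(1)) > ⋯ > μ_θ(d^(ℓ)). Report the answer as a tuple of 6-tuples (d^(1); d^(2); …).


Via rank(M_{q-1}∘⋯∘M_p): M ≅ I[1,2], I[1,5], I[5,6]^2.
μ_θ-semistable layers: μ^(1)=6; μ^(2)=-2/3; μ^(3)=-1; μ^(4)=-2

((0, 0, 0, 0, 0, 2); (0, 0, 1, 1, 1, 0); (0, 0, 0, 0, 2, 0); (2, 2, 0, 0, 0, 0))


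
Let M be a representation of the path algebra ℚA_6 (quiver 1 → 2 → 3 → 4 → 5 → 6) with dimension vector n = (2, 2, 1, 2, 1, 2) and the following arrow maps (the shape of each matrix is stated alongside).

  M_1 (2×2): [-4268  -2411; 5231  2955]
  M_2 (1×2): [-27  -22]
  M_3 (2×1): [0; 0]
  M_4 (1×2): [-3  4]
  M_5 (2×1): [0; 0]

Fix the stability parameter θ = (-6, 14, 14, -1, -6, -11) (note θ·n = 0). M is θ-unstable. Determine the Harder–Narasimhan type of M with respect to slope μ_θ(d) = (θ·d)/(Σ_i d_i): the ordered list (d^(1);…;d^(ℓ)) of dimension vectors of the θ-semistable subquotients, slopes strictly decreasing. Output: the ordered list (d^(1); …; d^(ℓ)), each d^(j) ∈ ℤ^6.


Barcode: M ≅ I[1,2], I[1,3], I[4,4], I[4,5], I[6,6]^2. HN layers by μ_θ (5 steps, strictly decreasing):
  μ^(1)=14; μ^(2)=-1; μ^(3)=-7/2; μ^(4)=-6; μ^(5)=-11

((0, 2, 1, 0, 0, 0); (0, 0, 0, 1, 0, 0); (0, 0, 0, 1, 1, 0); (2, 0, 0, 0, 0, 0); (0, 0, 0, 0, 0, 2))


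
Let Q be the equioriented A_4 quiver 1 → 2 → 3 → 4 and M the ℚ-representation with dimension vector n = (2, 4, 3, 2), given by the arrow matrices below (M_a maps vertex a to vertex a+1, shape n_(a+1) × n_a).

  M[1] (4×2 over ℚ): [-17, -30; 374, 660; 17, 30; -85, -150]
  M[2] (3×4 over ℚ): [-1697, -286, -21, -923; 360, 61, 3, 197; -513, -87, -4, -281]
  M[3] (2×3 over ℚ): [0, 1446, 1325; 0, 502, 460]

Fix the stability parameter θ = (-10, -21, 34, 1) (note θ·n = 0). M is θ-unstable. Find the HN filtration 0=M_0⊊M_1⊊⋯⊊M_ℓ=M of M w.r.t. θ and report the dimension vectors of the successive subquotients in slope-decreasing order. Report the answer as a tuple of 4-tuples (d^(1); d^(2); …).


Barcode: M ≅ I[1,1], I[1,3], I[2,2], I[2,4]^2. HN layers by μ_θ (5 steps, strictly decreasing):
  μ^(1)=34; μ^(2)=35/2; μ^(3)=-10; μ^(4)=-31/2; μ^(5)=-21

((0, 0, 1, 0); (0, 0, 2, 2); (1, 0, 0, 0); (1, 1, 0, 0); (0, 3, 0, 0))


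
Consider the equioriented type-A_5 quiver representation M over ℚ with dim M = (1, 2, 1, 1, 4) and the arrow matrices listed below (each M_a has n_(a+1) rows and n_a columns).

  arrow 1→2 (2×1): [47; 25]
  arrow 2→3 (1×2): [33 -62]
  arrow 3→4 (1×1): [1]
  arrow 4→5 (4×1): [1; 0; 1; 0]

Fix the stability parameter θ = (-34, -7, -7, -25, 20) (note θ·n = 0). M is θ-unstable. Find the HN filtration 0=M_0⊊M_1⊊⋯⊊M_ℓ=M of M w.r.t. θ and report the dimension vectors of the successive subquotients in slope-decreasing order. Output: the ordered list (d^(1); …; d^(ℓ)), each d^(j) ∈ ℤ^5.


Interval decomposition of M: I[1,5], I[2,2], I[5,5]^3.
HN type (ℓ=4): μ^(1)=20; μ^(2)=-7; μ^(3)=-13; μ^(4)=-34

((0, 0, 0, 0, 4); (0, 1, 0, 0, 0); (0, 1, 1, 1, 0); (1, 0, 0, 0, 0))


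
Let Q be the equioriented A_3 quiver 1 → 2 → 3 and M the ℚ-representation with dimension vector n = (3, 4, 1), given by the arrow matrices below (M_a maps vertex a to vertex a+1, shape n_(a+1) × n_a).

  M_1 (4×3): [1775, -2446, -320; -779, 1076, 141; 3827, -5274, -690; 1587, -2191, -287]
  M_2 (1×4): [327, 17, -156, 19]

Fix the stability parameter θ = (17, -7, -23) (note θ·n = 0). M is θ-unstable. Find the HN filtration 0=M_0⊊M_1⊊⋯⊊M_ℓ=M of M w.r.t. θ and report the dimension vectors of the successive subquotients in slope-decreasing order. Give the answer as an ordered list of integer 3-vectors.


Via rank(M_{q-1}∘⋯∘M_p): M ≅ I[1,2]^2, I[1,3], I[2,2].
μ_θ-semistable layers: μ^(1)=5; μ^(2)=-13/3; μ^(3)=-7

((2, 2, 0); (1, 1, 1); (0, 1, 0))


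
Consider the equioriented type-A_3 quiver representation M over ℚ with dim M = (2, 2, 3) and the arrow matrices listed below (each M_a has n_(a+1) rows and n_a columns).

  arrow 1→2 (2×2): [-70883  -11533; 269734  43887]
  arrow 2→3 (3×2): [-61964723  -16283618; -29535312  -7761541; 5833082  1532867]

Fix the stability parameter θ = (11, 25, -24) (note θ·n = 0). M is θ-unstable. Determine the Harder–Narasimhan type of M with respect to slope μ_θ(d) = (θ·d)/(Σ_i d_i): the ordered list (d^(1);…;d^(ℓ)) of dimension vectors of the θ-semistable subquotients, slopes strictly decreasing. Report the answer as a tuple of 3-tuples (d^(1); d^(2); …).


Barcode: M ≅ I[1,3]^2, I[3,3]. HN layers by μ_θ (2 steps, strictly decreasing):
  μ^(1)=4; μ^(2)=-24

((2, 2, 2); (0, 0, 1))


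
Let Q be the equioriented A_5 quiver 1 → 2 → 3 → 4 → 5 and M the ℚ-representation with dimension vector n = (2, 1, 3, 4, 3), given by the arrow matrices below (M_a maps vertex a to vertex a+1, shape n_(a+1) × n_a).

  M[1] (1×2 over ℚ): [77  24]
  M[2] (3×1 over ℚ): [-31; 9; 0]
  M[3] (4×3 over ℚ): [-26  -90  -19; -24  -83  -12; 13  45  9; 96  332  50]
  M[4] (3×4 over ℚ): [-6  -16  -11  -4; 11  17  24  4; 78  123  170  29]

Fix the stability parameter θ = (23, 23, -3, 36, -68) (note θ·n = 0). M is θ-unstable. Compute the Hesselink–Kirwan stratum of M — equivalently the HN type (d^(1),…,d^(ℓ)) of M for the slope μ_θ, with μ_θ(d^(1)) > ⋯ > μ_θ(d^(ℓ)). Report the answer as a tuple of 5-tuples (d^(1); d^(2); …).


Barcode: M ≅ I[1,1], I[1,5], I[3,5]^2, I[4,4]. HN layers by μ_θ (4 steps, strictly decreasing):
  μ^(1)=36; μ^(2)=23; μ^(3)=11/5; μ^(4)=-35/3

((0, 0, 0, 1, 0); (1, 0, 0, 0, 0); (1, 1, 1, 1, 1); (0, 0, 2, 2, 2))


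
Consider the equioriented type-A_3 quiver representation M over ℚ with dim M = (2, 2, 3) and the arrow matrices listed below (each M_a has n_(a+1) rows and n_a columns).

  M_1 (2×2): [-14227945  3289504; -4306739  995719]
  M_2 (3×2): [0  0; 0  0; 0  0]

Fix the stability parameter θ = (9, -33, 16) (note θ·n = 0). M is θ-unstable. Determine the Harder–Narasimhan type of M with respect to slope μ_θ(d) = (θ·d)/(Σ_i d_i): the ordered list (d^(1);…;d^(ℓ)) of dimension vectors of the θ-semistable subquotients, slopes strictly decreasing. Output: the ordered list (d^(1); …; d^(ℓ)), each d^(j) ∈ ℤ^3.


Via rank(M_{q-1}∘⋯∘M_p): M ≅ I[1,2]^2, I[3,3]^3.
μ_θ-semistable layers: μ^(1)=16; μ^(2)=-12

((0, 0, 3); (2, 2, 0))


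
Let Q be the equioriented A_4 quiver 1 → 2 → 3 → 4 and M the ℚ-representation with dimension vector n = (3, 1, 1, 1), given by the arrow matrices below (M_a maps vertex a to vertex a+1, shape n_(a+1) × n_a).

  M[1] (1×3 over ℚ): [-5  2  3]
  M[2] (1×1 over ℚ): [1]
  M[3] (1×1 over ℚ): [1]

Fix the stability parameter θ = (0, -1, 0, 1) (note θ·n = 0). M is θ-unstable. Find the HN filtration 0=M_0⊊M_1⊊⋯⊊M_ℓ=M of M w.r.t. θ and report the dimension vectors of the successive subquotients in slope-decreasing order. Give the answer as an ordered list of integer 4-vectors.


Via rank(M_{q-1}∘⋯∘M_p): M ≅ I[1,1]^2, I[1,4].
μ_θ-semistable layers: μ^(1)=1; μ^(2)=0; μ^(3)=-1/2

((0, 0, 0, 1); (2, 0, 1, 0); (1, 1, 0, 0))


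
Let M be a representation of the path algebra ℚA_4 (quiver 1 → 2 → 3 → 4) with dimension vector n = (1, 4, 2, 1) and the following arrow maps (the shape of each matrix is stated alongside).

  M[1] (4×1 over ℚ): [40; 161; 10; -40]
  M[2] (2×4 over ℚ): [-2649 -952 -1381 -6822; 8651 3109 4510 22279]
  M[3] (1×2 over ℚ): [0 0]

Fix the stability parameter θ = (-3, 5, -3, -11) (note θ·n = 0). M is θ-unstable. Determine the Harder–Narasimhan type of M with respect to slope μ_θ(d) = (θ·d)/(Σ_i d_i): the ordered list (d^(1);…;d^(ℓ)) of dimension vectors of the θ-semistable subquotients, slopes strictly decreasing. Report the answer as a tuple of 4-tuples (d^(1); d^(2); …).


Via rank(M_{q-1}∘⋯∘M_p): M ≅ I[1,3], I[2,2]^2, I[2,3], I[4,4].
μ_θ-semistable layers: μ^(1)=5; μ^(2)=1; μ^(3)=-3; μ^(4)=-11

((0, 2, 0, 0); (0, 2, 2, 0); (1, 0, 0, 0); (0, 0, 0, 1))


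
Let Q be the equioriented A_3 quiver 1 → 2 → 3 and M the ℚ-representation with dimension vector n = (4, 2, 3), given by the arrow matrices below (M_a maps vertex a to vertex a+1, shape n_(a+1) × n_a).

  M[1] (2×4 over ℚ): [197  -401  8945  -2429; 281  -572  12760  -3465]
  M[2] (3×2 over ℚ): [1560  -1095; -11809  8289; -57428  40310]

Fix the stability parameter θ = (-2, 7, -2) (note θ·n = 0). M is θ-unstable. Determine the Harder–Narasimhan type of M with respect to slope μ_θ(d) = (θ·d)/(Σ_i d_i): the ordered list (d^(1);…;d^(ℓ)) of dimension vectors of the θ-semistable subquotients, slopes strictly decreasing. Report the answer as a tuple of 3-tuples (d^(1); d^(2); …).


Interval decomposition of M: I[1,1]^2, I[1,3]^2, I[3,3].
HN type (ℓ=2): μ^(1)=5/2; μ^(2)=-2

((0, 2, 2); (4, 0, 1))


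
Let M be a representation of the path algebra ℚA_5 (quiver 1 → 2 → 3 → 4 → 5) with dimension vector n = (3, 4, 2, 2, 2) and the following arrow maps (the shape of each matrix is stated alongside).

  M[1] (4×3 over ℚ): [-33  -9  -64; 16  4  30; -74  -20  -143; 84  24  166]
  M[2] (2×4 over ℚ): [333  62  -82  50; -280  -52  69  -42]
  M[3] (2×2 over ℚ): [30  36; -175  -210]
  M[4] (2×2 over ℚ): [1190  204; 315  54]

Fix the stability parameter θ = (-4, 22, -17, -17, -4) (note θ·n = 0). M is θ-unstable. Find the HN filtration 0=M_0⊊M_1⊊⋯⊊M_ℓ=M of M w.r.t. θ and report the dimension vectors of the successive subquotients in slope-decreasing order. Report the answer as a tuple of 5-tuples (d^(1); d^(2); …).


Barcode: M ≅ I[1,1], I[1,3], I[1,4], I[2,2]^2, I[4,5], I[5,5]. HN layers by μ_θ (4 steps, strictly decreasing):
  μ^(1)=22; μ^(2)=5/2; μ^(3)=-4; μ^(4)=-17

((0, 2, 0, 0, 0); (0, 1, 1, 0, 0); (3, 1, 1, 1, 2); (0, 0, 0, 1, 0))


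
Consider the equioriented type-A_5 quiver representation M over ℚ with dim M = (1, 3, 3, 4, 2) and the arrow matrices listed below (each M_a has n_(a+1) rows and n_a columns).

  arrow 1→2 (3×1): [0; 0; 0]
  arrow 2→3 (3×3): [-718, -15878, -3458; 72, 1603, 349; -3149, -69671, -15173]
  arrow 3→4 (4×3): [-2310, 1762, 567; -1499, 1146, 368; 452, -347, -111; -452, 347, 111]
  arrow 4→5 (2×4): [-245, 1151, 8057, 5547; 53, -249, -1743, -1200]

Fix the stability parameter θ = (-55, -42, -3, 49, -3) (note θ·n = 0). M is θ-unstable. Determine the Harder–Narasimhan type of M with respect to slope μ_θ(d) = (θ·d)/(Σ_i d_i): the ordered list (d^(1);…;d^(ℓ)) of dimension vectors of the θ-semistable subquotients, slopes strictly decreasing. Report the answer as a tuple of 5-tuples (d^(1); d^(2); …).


Interval decomposition of M: I[1,1], I[2,2], I[2,5]^2, I[3,4], I[4,4].
HN type (ℓ=5): μ^(1)=49; μ^(2)=23; μ^(3)=-3; μ^(4)=-42; μ^(5)=-55

((0, 0, 0, 2, 0); (0, 0, 0, 2, 2); (0, 0, 3, 0, 0); (0, 3, 0, 0, 0); (1, 0, 0, 0, 0))


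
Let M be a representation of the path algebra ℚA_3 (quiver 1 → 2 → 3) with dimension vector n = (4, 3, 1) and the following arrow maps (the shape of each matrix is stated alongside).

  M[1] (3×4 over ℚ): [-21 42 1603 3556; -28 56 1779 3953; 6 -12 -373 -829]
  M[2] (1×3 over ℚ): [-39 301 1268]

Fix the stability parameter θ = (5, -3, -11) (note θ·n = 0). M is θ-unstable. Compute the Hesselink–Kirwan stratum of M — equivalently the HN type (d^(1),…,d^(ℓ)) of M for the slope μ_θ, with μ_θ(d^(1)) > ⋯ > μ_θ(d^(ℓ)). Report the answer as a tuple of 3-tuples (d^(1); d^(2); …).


Interval decomposition of M: I[1,1]^2, I[1,2], I[1,3], I[2,2].
HN type (ℓ=3): μ^(1)=5; μ^(2)=1; μ^(3)=-3

((2, 0, 0); (1, 1, 0); (1, 2, 1))


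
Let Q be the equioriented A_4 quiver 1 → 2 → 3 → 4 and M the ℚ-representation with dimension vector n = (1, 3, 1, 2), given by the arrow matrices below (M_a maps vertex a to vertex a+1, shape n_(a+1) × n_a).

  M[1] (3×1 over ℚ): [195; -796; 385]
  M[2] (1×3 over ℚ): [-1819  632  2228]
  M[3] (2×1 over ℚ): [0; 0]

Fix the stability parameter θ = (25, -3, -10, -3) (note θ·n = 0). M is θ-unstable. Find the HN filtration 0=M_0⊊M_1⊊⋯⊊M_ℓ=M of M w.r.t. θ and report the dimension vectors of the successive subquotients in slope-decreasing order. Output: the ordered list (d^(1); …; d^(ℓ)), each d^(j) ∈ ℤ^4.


Barcode: M ≅ I[1,3], I[2,2]^2, I[4,4]^2. HN layers by μ_θ (2 steps, strictly decreasing):
  μ^(1)=4; μ^(2)=-3

((1, 1, 1, 0); (0, 2, 0, 2))


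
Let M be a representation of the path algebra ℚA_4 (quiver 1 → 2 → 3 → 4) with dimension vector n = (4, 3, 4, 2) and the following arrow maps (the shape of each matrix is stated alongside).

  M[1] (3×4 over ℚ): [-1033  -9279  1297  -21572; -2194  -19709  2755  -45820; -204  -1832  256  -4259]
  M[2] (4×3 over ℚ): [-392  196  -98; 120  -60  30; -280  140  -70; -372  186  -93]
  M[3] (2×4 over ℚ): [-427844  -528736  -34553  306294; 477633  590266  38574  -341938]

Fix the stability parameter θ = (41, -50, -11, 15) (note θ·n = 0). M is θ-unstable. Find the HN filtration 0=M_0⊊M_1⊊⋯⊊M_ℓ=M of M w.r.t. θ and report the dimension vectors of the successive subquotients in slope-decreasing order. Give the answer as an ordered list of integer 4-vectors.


Via rank(M_{q-1}∘⋯∘M_p): M ≅ I[1,1], I[1,2]^2, I[1,3], I[3,3], I[3,4]^2.
μ_θ-semistable layers: μ^(1)=41; μ^(2)=15; μ^(3)=-9/2; μ^(4)=-20/3; μ^(5)=-11

((1, 0, 0, 0); (0, 0, 0, 2); (2, 2, 0, 0); (1, 1, 1, 0); (0, 0, 3, 0))


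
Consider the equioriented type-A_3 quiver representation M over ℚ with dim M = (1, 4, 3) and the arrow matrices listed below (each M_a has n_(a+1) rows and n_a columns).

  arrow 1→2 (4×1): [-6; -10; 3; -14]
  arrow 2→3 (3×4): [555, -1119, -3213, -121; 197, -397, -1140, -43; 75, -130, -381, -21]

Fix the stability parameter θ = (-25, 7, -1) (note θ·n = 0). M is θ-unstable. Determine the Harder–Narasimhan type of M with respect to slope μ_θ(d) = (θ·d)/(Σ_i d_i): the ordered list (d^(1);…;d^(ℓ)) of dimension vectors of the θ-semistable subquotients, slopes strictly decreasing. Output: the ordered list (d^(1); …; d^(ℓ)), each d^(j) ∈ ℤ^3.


Barcode: M ≅ I[1,3], I[2,2], I[2,3]^2. HN layers by μ_θ (3 steps, strictly decreasing):
  μ^(1)=7; μ^(2)=3; μ^(3)=-25

((0, 1, 0); (0, 3, 3); (1, 0, 0))


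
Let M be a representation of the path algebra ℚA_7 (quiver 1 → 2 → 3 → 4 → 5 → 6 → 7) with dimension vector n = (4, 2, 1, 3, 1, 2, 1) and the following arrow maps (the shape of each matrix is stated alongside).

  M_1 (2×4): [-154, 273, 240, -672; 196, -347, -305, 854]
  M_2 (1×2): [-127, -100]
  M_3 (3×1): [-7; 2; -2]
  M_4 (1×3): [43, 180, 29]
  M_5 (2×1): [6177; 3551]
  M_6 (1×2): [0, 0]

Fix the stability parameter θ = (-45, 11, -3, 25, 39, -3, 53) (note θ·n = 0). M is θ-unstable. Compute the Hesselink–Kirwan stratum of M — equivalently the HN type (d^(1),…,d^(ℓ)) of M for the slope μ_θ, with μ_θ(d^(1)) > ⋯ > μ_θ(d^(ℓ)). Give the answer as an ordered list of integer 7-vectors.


Barcode: M ≅ I[1,1]^2, I[1,2], I[1,6], I[4,4]^2, I[6,6], I[7,7]. HN layers by μ_θ (7 steps, strictly decreasing):
  μ^(1)=53; μ^(2)=25; μ^(3)=61/3; μ^(4)=11; μ^(5)=4; μ^(6)=-3; μ^(7)=-45

((0, 0, 0, 0, 0, 0, 1); (0, 0, 0, 2, 0, 0, 0); (0, 0, 0, 1, 1, 1, 0); (0, 1, 0, 0, 0, 0, 0); (0, 1, 1, 0, 0, 0, 0); (0, 0, 0, 0, 0, 1, 0); (4, 0, 0, 0, 0, 0, 0))
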